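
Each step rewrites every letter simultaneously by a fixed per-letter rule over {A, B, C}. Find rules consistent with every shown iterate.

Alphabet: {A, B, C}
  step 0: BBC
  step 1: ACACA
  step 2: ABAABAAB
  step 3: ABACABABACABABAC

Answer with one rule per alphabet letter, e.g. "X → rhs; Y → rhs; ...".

  step 2 ⇒ step 3: ABAABAAB ⇒ AB·AC·AB·AB·AC·AB·AB·AC
    A ↦ AB
    B ↦ AC
  step 0 ⇒ step 1: BBC ⇒ AC·AC·A
    C ↦ A

A->AB, B->AC, C->A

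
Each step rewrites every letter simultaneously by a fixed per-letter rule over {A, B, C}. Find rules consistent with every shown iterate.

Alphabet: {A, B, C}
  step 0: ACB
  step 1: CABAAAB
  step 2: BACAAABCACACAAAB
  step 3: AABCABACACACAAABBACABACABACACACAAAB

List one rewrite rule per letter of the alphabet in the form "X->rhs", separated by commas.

A->CA, B->AAB, C->BA

  step 2 ⇒ step 3: BACAAABCACACAAAB ⇒ AAB·CA·BA·CA·CA·CA·AAB·BA·CA·BA·CA·BA·CA·CA·CA·AAB
    A ↦ CA
    B ↦ AAB
    C ↦ BA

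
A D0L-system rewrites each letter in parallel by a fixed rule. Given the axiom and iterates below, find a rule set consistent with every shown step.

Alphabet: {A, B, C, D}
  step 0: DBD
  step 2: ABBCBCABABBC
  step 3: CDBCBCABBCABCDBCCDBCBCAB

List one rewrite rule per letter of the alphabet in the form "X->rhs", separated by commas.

  step 2 ⇒ step 3: ABBCBCABABBC ⇒ CD·BC·BC·AB·BC·AB·CD·BC·CD·BC·BC·AB
    A ↦ CD
    B ↦ BC
    C ↦ AB
    D ↦ CB  (constrained at step 0)

A->CD, B->BC, C->AB, D->CB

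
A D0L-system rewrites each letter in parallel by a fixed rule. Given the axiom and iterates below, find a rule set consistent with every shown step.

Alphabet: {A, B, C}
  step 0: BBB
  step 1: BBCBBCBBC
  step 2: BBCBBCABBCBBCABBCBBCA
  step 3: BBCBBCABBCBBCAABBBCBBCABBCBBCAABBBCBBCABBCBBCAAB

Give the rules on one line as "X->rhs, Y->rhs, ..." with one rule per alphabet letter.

A->AB, B->BBC, C->A

  step 2 ⇒ step 3: BBCBBCABBCBBCABBCBBCA ⇒ BBC·BBC·A·BBC·BBC·A·AB·BBC·BBC·A·BBC·BBC·A·AB·BBC·BBC·A·BBC·BBC·A·AB
    A ↦ AB
    B ↦ BBC
    C ↦ A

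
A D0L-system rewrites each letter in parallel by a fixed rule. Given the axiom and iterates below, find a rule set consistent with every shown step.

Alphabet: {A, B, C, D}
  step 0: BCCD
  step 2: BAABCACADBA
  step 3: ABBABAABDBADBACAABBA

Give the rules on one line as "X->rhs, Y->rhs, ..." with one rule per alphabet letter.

  step 2 ⇒ step 3: BAABCACADBA ⇒ AB·BA·BA·AB·D·BA·D·BA·CA·AB·BA
    A ↦ BA
    B ↦ AB
    C ↦ D
    D ↦ CA

A->BA, B->AB, C->D, D->CA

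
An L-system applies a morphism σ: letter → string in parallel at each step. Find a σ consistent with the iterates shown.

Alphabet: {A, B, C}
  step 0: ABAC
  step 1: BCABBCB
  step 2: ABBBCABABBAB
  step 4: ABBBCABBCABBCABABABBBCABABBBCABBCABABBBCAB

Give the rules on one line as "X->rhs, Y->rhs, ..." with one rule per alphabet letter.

  step 1 ⇒ step 2: BCABBCB ⇒ AB·B·BC·AB·AB·B·AB
    A ↦ BC
    B ↦ AB
    C ↦ B

A->BC, B->AB, C->B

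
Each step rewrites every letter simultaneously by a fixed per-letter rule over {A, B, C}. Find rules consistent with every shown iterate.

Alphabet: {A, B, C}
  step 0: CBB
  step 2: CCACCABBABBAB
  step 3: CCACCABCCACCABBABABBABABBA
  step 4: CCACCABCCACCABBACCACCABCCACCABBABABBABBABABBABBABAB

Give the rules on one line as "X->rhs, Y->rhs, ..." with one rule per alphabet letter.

A->B, B->BA, C->CCA

  step 3 ⇒ step 4: CCACCABCCACCABBABABBABABBA ⇒ CCA·CCA·B·CCA·CCA·B·BA·CCA·CCA·B·CCA·CCA·B·BA·BA·B·BA·B·BA·BA·B·BA·B·BA·BA·B
    A ↦ B
    B ↦ BA
    C ↦ CCA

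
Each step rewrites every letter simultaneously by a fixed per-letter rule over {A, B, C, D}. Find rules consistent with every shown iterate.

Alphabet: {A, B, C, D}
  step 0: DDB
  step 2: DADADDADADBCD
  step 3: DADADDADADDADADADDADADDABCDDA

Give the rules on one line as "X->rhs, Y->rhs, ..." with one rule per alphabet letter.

  step 2 ⇒ step 3: DADADDADADBCD ⇒ DA·DAD·DA·DAD·DA·DA·DAD·DA·DAD·DA·BC·D·DA
    A ↦ DAD
    B ↦ BC
    C ↦ D
    D ↦ DA

A->DAD, B->BC, C->D, D->DA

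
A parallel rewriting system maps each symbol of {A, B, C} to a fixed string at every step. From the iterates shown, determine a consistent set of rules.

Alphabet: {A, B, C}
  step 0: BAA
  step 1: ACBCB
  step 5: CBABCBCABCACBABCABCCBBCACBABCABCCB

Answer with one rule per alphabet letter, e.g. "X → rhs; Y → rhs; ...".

  step 0 ⇒ step 1: BAA ⇒ A·CB·CB
    A ↦ CB
    B ↦ A
    C ↦ BC  (constrained at step 1)

A->CB, B->A, C->BC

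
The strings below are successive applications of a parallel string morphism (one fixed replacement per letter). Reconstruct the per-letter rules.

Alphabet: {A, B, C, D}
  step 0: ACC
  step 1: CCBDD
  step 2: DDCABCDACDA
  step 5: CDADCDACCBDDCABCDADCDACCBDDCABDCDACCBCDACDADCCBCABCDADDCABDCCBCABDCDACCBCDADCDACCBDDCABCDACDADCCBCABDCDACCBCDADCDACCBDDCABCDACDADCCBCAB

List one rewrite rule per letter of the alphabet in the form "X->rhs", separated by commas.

  step 1 ⇒ step 2: CCBDD ⇒ D·D·CAB·CDA·CDA
    B ↦ CAB
    C ↦ D
    D ↦ CDA
  step 0 ⇒ step 1: ACC ⇒ CCB·D·D
    A ↦ CCB

A->CCB, B->CAB, C->D, D->CDA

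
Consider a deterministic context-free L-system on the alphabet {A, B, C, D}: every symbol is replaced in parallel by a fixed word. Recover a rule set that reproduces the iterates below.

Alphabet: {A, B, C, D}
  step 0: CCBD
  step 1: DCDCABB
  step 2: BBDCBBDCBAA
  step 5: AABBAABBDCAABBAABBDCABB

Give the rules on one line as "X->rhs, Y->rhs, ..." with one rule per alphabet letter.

  step 1 ⇒ step 2: DCDCABB ⇒ BB·DC·BB·DC·B·A·A
    A ↦ B
    B ↦ A
    C ↦ DC
    D ↦ BB

A->B, B->A, C->DC, D->BB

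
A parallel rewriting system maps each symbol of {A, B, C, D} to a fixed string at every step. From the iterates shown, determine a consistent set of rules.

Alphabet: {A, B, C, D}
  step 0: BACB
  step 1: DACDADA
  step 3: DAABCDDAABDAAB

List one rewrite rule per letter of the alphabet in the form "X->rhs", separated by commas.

A->CD, B->DA, C->A, D->B

  step 0 ⇒ step 1: BACB ⇒ DA·CD·A·DA
    A ↦ CD
    B ↦ DA
    C ↦ A
    D ↦ B  (constrained at step 1)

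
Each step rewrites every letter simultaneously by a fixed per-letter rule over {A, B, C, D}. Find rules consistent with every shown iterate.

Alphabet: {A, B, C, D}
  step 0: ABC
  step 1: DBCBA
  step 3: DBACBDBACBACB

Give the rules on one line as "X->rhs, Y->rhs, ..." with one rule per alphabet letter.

A->DB, B->CB, C->A, D->A

  step 0 ⇒ step 1: ABC ⇒ DB·CB·A
    A ↦ DB
    B ↦ CB
    C ↦ A
    D ↦ A  (constrained at step 1)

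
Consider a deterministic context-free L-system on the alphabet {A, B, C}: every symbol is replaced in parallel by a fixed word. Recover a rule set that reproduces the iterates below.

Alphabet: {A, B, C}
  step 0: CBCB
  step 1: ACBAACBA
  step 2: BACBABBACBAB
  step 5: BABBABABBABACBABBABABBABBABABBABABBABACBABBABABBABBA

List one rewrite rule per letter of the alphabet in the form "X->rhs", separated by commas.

A->B, B->BA, C->AC

  step 1 ⇒ step 2: ACBAACBA ⇒ B·AC·BA·B·B·AC·BA·B
    A ↦ B
    B ↦ BA
    C ↦ AC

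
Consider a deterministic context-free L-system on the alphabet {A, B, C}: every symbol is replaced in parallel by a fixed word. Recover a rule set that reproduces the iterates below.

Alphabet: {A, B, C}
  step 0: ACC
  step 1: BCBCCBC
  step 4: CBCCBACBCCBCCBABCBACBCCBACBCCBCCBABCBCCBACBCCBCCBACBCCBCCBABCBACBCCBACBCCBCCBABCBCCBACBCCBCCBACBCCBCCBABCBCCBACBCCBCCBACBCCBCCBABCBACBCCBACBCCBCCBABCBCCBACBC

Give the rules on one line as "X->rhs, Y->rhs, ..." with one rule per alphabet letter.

  step 0 ⇒ step 1: ACC ⇒ B·CBC·CBC
    A ↦ B
    C ↦ CBC
    B ↦ CBA  (constrained at step 1)

A->B, B->CBA, C->CBC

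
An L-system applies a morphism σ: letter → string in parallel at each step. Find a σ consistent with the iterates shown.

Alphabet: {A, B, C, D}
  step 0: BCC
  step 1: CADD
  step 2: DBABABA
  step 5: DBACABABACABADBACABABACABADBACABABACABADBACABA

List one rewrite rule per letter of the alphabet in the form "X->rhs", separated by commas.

A->BA, B->CA, C->D, D->BA

  step 1 ⇒ step 2: CADD ⇒ D·BA·BA·BA
    A ↦ BA
    C ↦ D
    D ↦ BA
  step 0 ⇒ step 1: BCC ⇒ CA·D·D
    B ↦ CA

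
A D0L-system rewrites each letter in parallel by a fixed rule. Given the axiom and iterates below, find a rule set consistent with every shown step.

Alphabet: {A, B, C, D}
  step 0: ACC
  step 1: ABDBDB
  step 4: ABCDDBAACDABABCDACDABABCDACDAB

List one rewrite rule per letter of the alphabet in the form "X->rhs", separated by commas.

A->AB, B->CD, C->DB, D->A

  step 0 ⇒ step 1: ACC ⇒ AB·DB·DB
    A ↦ AB
    C ↦ DB
    B ↦ CD  (constrained at step 1)
    D ↦ A  (constrained at step 1)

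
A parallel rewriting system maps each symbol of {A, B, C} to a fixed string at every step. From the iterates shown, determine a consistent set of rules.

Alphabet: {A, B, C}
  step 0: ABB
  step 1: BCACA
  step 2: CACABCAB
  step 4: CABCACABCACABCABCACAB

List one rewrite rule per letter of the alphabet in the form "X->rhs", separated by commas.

A->B, B->CA, C->CA

  step 1 ⇒ step 2: BCACA ⇒ CA·CA·B·CA·B
    A ↦ B
    B ↦ CA
    C ↦ CA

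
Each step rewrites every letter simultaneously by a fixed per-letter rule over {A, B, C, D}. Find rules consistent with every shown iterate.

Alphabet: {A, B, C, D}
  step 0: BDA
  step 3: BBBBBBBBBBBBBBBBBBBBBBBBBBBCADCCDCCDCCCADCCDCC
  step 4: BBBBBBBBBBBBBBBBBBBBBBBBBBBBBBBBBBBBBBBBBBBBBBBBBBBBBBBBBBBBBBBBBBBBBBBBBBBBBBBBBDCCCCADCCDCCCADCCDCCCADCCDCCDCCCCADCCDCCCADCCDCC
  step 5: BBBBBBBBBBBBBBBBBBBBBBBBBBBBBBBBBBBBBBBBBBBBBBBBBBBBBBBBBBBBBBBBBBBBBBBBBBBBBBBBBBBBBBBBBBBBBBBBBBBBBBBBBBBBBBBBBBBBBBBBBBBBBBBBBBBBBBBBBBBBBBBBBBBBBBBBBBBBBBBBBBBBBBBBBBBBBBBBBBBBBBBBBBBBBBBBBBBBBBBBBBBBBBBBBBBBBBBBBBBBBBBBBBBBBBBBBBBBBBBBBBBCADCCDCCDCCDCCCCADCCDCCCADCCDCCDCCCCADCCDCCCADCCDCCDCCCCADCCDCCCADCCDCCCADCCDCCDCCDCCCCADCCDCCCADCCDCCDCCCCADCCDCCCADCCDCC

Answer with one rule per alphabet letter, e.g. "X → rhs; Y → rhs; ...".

A->C, B->BBB, C->DCC, D->CA

  step 4 ⇒ step 5: BBBBBBBBBBBBBBBBBBBBBBBBBBBBBBBBBBBBBBBBBBBBBBBBBBBBBBBBBBBBBBBBBBBBBBBBBBBBBBBBBDCCCCADCCDCCCADCCDCCCADCCDCCDCCCCADCCDCCCADCCDCC ⇒ BBB·BBB·BBB·BBB·BBB·BBB·BBB·BBB·BBB·BBB·BBB·BBB·BBB·BBB·BBB·BBB·BBB·BBB·BBB·BBB·BBB·BBB·BBB·BBB·BBB·BBB·BBB·BBB·BBB·BBB·BBB·BBB·BBB·BBB·BBB·BBB·BBB·BBB·BBB·BBB·BBB·BBB·BBB·BBB·BBB·BBB·BBB·BBB·BBB·BBB·BBB·BBB·BBB·BBB·BBB·BBB·BBB·BBB·BBB·BBB·BBB·BBB·BBB·BBB·BBB·BBB·BBB·BBB·BBB·BBB·BBB·BBB·BBB·BBB·BBB·BBB·BBB·BBB·BBB·BBB·BBB·CA·DCC·DCC·DCC·DCC·C·CA·DCC·DCC·CA·DCC·DCC·DCC·C·CA·DCC·DCC·CA·DCC·DCC·DCC·C·CA·DCC·DCC·CA·DCC·DCC·CA·DCC·DCC·DCC·DCC·C·CA·DCC·DCC·CA·DCC·DCC·DCC·C·CA·DCC·DCC·CA·DCC·DCC
    A ↦ C
    B ↦ BBB
    C ↦ DCC
    D ↦ CA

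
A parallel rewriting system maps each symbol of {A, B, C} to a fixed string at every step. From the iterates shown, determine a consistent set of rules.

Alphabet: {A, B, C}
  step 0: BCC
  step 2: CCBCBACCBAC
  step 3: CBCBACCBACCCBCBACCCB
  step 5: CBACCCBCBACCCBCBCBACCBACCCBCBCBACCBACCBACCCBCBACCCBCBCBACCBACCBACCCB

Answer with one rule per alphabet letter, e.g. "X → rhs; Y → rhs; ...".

A->C, B->AC, C->CB

  step 2 ⇒ step 3: CCBCBACCBAC ⇒ CB·CB·AC·CB·AC·C·CB·CB·AC·C·CB
    A ↦ C
    B ↦ AC
    C ↦ CB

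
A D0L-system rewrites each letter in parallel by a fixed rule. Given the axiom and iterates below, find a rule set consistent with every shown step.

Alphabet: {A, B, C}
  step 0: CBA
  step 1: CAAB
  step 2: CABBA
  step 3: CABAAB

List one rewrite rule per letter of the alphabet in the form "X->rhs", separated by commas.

A->B, B->A, C->CA

  step 2 ⇒ step 3: CABBA ⇒ CA·B·A·A·B
    A ↦ B
    B ↦ A
    C ↦ CA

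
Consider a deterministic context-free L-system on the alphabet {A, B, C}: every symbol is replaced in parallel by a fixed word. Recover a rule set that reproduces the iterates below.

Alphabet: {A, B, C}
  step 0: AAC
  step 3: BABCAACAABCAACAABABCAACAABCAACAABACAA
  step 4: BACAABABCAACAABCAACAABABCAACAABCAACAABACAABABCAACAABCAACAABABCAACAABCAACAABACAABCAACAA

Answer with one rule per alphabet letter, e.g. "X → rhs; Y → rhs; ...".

  step 3 ⇒ step 4: BABCAACAABCAACAABABCAACAABCAACAABACAA ⇒ BA·CAA·BA·B·CAA·CAA·B·CAA·CAA·BA·B·CAA·CAA·B·CAA·CAA·BA·CAA·BA·B·CAA·CAA·B·CAA·CAA·BA·B·CAA·CAA·B·CAA·CAA·BA·CAA·B·CAA·CAA
    A ↦ CAA
    B ↦ BA
    C ↦ B

A->CAA, B->BA, C->B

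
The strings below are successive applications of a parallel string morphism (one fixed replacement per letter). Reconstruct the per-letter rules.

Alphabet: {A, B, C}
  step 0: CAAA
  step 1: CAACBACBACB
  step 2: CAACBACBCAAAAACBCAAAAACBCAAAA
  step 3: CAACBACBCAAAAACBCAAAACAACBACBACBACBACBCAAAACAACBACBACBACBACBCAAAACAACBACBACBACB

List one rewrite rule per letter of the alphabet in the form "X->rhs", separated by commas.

  step 2 ⇒ step 3: CAACBACBCAAAAACBCAAAAACBCAAAA ⇒ CA·ACB·ACB·CA·AAA·ACB·CA·AAA·CA·ACB·ACB·ACB·ACB·ACB·CA·AAA·CA·ACB·ACB·ACB·ACB·ACB·CA·AAA·CA·ACB·ACB·ACB·ACB
    A ↦ ACB
    B ↦ AAA
    C ↦ CA

A->ACB, B->AAA, C->CA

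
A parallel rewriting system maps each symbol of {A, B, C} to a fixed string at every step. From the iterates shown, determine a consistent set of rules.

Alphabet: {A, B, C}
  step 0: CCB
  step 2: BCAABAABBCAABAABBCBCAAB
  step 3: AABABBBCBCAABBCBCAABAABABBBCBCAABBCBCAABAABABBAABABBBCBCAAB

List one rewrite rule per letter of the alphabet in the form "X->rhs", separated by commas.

A->BC, B->AAB, C->ABB

  step 2 ⇒ step 3: BCAABAABBCAABAABBCBCAAB ⇒ AAB·ABB·BC·BC·AAB·BC·BC·AAB·AAB·ABB·BC·BC·AAB·BC·BC·AAB·AAB·ABB·AAB·ABB·BC·BC·AAB
    A ↦ BC
    B ↦ AAB
    C ↦ ABB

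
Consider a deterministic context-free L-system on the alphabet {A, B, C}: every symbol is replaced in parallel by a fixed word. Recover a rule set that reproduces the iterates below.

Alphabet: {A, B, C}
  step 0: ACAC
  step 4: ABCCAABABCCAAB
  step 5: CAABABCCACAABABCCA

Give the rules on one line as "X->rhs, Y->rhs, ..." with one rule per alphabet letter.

A->C, B->A, C->AB

  step 4 ⇒ step 5: ABCCAABABCCAAB ⇒ C·A·AB·AB·C·C·A·C·A·AB·AB·C·C·A
    A ↦ C
    B ↦ A
    C ↦ AB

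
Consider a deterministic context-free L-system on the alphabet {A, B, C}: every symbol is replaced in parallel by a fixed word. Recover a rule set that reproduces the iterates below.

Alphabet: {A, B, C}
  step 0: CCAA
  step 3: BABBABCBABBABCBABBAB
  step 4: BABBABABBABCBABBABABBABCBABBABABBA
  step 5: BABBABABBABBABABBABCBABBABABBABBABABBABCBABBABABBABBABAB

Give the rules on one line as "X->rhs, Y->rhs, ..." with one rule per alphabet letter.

  step 4 ⇒ step 5: BABBABABBABCBABBABABBABCBABBABABBA ⇒ BA·B·BA·BA·B·BA·B·BA·BA·B·BA·BC·BA·B·BA·BA·B·BA·B·BA·BA·B·BA·BC·BA·B·BA·BA·B·BA·B·BA·BA·B
    A ↦ B
    B ↦ BA
    C ↦ BC

A->B, B->BA, C->BC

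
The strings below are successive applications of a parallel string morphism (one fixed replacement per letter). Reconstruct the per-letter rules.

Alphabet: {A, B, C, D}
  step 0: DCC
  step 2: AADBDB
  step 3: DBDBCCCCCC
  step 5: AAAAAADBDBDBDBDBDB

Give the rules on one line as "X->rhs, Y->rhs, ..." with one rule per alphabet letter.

A->DB, B->C, C->A, D->CC

  step 2 ⇒ step 3: AADBDB ⇒ DB·DB·CC·C·CC·C
    A ↦ DB
    B ↦ C
    D ↦ CC
    C ↦ A  (constrained at step 0)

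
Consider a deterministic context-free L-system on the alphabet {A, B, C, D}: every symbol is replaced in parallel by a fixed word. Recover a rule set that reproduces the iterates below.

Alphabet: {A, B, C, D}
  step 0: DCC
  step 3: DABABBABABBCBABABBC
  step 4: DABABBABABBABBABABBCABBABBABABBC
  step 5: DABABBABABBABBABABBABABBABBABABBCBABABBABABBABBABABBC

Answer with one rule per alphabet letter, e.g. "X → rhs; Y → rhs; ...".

A->B, B->AB, C->BC, D->DA

  step 4 ⇒ step 5: DABABBABABBABBABABBCABBABBABABBC ⇒ DA·B·AB·B·AB·AB·B·AB·B·AB·AB·B·AB·AB·B·AB·B·AB·AB·BC·B·AB·AB·B·AB·AB·B·AB·B·AB·AB·BC
    A ↦ B
    B ↦ AB
    C ↦ BC
    D ↦ DA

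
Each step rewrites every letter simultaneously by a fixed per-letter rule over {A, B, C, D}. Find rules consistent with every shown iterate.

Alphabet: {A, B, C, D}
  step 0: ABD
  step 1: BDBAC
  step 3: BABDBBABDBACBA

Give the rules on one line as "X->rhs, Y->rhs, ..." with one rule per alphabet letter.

  step 0 ⇒ step 1: ABD ⇒ BD·BA·C
    A ↦ BD
    B ↦ BA
    D ↦ C
    C ↦ B  (constrained at step 1)

A->BD, B->BA, C->B, D->C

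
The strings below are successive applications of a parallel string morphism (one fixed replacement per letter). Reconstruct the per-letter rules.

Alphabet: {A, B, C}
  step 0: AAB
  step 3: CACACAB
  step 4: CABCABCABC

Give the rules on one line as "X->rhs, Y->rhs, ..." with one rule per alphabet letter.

  step 3 ⇒ step 4: CACACAB ⇒ CA·B·CA·B·CA·B·C
    A ↦ B
    B ↦ C
    C ↦ CA

A->B, B->C, C->CA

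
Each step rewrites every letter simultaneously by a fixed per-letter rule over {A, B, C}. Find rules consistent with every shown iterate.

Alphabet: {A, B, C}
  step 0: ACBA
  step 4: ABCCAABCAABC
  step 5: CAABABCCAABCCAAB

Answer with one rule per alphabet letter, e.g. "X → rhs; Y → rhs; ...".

A->C, B->A, C->AB

  step 4 ⇒ step 5: ABCCAABCAABC ⇒ C·A·AB·AB·C·C·A·AB·C·C·A·AB
    A ↦ C
    B ↦ A
    C ↦ AB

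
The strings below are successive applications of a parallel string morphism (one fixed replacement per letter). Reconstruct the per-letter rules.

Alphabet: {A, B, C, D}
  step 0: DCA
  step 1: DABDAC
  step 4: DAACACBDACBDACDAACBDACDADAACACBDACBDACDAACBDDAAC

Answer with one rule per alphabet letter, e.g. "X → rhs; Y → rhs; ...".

A->AC, B->AC, C->BD, D->DA

  step 0 ⇒ step 1: DCA ⇒ DA·BD·AC
    A ↦ AC
    C ↦ BD
    D ↦ DA
    B ↦ AC  (constrained at step 1)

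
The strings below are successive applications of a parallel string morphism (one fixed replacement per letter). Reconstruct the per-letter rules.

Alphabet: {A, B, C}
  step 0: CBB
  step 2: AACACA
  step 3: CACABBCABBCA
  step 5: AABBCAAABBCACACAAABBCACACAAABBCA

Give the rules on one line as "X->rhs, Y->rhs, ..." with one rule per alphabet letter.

A->CA, B->A, C->BB

  step 2 ⇒ step 3: AACACA ⇒ CA·CA·BB·CA·BB·CA
    A ↦ CA
    C ↦ BB
    B ↦ A  (constrained at step 0)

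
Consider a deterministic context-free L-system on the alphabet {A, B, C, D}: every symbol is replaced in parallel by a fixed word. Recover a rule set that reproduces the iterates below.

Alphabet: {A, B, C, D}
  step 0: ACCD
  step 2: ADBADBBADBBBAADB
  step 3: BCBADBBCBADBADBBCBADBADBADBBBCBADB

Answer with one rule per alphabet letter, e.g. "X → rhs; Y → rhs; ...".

  step 2 ⇒ step 3: ADBADBBADBBBAADB ⇒ B·CB·ADB·B·CB·ADB·ADB·B·CB·ADB·ADB·ADB·B·B·CB·ADB
    A ↦ B
    B ↦ ADB
    D ↦ CB
    C ↦ BA  (constrained at step 0)

A->B, B->ADB, C->BA, D->CB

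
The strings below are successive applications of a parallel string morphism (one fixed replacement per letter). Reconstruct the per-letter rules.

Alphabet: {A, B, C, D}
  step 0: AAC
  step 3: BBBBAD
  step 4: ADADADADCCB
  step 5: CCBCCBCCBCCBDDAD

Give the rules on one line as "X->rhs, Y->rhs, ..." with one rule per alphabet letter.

  step 4 ⇒ step 5: ADADADADCCB ⇒ CC·B·CC·B·CC·B·CC·B·D·D·AD
    A ↦ CC
    B ↦ AD
    C ↦ D
    D ↦ B

A->CC, B->AD, C->D, D->B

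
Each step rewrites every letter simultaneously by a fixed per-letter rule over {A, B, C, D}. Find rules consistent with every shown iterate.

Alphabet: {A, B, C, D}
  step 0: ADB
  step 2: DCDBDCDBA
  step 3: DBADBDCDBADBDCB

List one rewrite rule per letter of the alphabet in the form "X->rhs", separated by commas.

  step 2 ⇒ step 3: DCDBDCDBA ⇒ DB·A·DB·DC·DB·A·DB·DC·B
    A ↦ B
    B ↦ DC
    C ↦ A
    D ↦ DB

A->B, B->DC, C->A, D->DB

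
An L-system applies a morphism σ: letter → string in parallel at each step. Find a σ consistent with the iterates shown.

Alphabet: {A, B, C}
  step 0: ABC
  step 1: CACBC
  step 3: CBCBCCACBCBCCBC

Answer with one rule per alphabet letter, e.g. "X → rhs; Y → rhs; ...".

  step 0 ⇒ step 1: ABC ⇒ CA·C·BC
    A ↦ CA
    B ↦ C
    C ↦ BC

A->CA, B->C, C->BC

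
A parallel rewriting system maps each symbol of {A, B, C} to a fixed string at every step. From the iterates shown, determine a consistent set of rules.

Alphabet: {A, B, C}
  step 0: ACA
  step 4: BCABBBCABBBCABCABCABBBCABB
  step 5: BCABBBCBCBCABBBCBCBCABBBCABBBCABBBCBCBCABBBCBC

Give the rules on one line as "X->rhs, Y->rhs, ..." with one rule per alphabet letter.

A->BB, B->BC, C->A

  step 4 ⇒ step 5: BCABBBCABBBCABCABCABBBCABB ⇒ BC·A·BB·BC·BC·BC·A·BB·BC·BC·BC·A·BB·BC·A·BB·BC·A·BB·BC·BC·BC·A·BB·BC·BC
    A ↦ BB
    B ↦ BC
    C ↦ A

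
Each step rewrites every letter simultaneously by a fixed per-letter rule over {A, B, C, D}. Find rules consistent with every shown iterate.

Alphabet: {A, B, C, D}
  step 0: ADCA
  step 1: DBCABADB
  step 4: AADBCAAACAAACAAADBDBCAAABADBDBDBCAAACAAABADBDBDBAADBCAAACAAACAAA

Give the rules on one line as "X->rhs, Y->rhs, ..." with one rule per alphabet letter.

  step 0 ⇒ step 1: ADCA ⇒ DB·CA·BA·DB
    A ↦ DB
    C ↦ BA
    D ↦ CA
    B ↦ AA  (constrained at step 1)

A->DB, B->AA, C->BA, D->CA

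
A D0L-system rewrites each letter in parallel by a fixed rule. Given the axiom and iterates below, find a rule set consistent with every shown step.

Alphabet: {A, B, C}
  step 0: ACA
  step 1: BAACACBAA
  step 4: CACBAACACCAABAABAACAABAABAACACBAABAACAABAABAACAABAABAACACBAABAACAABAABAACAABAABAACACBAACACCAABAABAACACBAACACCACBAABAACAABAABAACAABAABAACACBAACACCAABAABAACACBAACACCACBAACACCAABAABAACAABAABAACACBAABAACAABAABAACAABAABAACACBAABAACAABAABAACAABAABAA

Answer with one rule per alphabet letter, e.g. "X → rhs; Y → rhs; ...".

A->BAA, B->CAA, C->CAC

  step 0 ⇒ step 1: ACA ⇒ BAA·CAC·BAA
    A ↦ BAA
    C ↦ CAC
    B ↦ CAA  (constrained at step 1)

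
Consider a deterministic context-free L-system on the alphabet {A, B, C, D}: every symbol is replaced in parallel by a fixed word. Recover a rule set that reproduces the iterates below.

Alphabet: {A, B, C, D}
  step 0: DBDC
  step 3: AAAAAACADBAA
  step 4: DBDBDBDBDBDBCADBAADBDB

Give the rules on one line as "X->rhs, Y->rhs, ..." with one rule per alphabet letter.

  step 3 ⇒ step 4: AAAAAACADBAA ⇒ DB·DB·DB·DB·DB·DB·CA·DB·A·A·DB·DB
    A ↦ DB
    B ↦ A
    C ↦ CA
    D ↦ A

A->DB, B->A, C->CA, D->A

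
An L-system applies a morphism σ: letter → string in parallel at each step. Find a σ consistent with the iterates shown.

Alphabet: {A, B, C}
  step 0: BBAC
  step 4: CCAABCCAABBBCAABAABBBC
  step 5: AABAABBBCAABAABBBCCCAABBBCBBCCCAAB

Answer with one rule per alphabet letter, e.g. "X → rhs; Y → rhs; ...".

  step 4 ⇒ step 5: CCAABCCAABBBCAABAABBBC ⇒ AAB·AAB·B·B·C·AAB·AAB·B·B·C·C·C·AAB·B·B·C·B·B·C·C·C·AAB
    A ↦ B
    B ↦ C
    C ↦ AAB

A->B, B->C, C->AAB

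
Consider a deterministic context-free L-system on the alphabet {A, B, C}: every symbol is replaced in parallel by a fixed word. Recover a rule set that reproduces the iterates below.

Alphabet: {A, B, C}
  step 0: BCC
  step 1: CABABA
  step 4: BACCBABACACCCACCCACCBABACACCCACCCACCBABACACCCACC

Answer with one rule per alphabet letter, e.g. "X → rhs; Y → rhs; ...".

  step 0 ⇒ step 1: BCC ⇒ CA·BA·BA
    B ↦ CA
    C ↦ BA
    A ↦ CC  (constrained at step 1)

A->CC, B->CA, C->BA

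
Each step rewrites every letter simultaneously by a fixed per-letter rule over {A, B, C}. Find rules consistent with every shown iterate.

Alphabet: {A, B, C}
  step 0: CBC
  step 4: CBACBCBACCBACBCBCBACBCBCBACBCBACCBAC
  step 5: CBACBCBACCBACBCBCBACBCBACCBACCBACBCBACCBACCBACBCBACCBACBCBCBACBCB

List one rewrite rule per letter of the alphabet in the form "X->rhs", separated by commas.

  step 4 ⇒ step 5: CBACBCBACCBACBCBCBACBCBCBACBCBACCBAC ⇒ CB·AC·B·CB·AC·CB·AC·B·CB·CB·AC·B·CB·AC·CB·AC·CB·AC·B·CB·AC·CB·AC·CB·AC·B·CB·AC·CB·AC·B·CB·CB·AC·B·CB
    A ↦ B
    B ↦ AC
    C ↦ CB

A->B, B->AC, C->CB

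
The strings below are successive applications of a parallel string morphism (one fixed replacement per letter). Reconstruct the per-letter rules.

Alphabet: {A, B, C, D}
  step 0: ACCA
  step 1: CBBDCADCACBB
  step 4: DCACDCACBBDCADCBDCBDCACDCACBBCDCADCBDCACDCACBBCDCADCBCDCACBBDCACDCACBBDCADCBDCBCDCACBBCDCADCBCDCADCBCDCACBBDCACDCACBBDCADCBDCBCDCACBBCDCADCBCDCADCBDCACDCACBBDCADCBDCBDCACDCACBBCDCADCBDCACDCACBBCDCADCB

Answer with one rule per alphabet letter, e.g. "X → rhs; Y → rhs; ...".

A->CBB, B->DCB, C->DCA, D->C

  step 0 ⇒ step 1: ACCA ⇒ CBB·DCA·DCA·CBB
    A ↦ CBB
    C ↦ DCA
    B ↦ DCB  (constrained at step 1)
    D ↦ C  (constrained at step 1)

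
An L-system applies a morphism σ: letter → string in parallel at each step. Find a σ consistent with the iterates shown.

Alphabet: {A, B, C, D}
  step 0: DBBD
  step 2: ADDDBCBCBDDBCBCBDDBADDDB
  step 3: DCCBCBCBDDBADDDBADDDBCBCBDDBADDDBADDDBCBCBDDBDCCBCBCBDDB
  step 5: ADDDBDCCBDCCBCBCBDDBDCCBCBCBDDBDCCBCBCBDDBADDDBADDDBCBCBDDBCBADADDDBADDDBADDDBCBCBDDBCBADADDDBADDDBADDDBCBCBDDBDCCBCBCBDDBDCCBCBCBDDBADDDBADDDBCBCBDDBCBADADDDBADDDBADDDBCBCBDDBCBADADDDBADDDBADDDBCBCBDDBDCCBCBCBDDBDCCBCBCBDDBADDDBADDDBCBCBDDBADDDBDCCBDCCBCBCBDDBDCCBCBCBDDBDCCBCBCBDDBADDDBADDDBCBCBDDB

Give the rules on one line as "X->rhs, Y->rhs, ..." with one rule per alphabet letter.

A->DC, B->DDB, C->AD, D->CB

  step 2 ⇒ step 3: ADDDBCBCBDDBCBCBDDBADDDB ⇒ DC·CB·CB·CB·DDB·AD·DDB·AD·DDB·CB·CB·DDB·AD·DDB·AD·DDB·CB·CB·DDB·DC·CB·CB·CB·DDB
    A ↦ DC
    B ↦ DDB
    C ↦ AD
    D ↦ CB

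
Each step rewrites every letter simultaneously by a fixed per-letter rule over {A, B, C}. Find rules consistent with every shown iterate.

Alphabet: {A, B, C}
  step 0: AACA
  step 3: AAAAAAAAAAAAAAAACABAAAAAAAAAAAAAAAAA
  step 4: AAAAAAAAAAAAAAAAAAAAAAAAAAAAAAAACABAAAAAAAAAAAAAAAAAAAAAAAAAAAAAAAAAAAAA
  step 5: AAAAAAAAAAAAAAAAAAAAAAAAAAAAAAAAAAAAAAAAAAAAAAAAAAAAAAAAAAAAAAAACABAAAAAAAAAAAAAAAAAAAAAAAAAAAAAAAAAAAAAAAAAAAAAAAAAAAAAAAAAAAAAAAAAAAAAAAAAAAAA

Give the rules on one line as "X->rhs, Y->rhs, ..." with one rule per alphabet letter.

  step 4 ⇒ step 5: AAAAAAAAAAAAAAAAAAAAAAAAAAAAAAAACABAAAAAAAAAAAAAAAAAAAAAAAAAAAAAAAAAAAAA ⇒ AA·AA·AA·AA·AA·AA·AA·AA·AA·AA·AA·AA·AA·AA·AA·AA·AA·AA·AA·AA·AA·AA·AA·AA·AA·AA·AA·AA·AA·AA·AA·AA·CAB·AA·A·AA·AA·AA·AA·AA·AA·AA·AA·AA·AA·AA·AA·AA·AA·AA·AA·AA·AA·AA·AA·AA·AA·AA·AA·AA·AA·AA·AA·AA·AA·AA·AA·AA·AA·AA·AA·AA
    A ↦ AA
    B ↦ A
    C ↦ CAB

A->AA, B->A, C->CAB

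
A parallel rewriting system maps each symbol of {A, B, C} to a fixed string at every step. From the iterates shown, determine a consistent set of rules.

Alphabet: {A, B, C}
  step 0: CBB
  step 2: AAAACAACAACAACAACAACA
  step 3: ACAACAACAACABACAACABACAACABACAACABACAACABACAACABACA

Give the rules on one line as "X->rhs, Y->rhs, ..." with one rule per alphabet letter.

A->ACA, B->AAA, C->B

  step 2 ⇒ step 3: AAAACAACAACAACAACAACA ⇒ ACA·ACA·ACA·ACA·B·ACA·ACA·B·ACA·ACA·B·ACA·ACA·B·ACA·ACA·B·ACA·ACA·B·ACA
    A ↦ ACA
    C ↦ B
    B ↦ AAA  (constrained at step 0)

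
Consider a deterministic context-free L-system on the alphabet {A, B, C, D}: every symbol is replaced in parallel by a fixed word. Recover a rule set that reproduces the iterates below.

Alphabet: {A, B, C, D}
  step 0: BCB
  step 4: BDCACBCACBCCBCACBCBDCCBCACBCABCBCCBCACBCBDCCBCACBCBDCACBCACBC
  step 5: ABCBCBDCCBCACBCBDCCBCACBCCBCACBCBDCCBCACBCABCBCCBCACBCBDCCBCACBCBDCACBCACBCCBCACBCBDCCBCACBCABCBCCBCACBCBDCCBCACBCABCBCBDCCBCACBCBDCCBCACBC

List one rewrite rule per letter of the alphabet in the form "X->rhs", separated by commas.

A->BDC, B->A, C->CBC, D->B

  step 4 ⇒ step 5: BDCACBCACBCCBCACBCBDCCBCACBCABCBCCBCACBCBDCCBCACBCBDCACBCACBC ⇒ A·B·CBC·BDC·CBC·A·CBC·BDC·CBC·A·CBC·CBC·A·CBC·BDC·CBC·A·CBC·A·B·CBC·CBC·A·CBC·BDC·CBC·A·CBC·BDC·A·CBC·A·CBC·CBC·A·CBC·BDC·CBC·A·CBC·A·B·CBC·CBC·A·CBC·BDC·CBC·A·CBC·A·B·CBC·BDC·CBC·A·CBC·BDC·CBC·A·CBC
    A ↦ BDC
    B ↦ A
    C ↦ CBC
    D ↦ B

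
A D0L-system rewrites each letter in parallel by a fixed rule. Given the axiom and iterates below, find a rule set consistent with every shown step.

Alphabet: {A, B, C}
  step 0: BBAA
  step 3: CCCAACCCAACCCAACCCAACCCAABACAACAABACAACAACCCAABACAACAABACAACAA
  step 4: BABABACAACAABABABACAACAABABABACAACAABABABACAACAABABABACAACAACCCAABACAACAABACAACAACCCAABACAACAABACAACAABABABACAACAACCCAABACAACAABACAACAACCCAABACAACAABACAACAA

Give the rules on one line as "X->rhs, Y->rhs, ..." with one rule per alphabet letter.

A->CAA, B->CC, C->BA

  step 3 ⇒ step 4: CCCAACCCAACCCAACCCAACCCAABACAACAABACAACAACCCAABACAACAABACAACAA ⇒ BA·BA·BA·CAA·CAA·BA·BA·BA·CAA·CAA·BA·BA·BA·CAA·CAA·BA·BA·BA·CAA·CAA·BA·BA·BA·CAA·CAA·CC·CAA·BA·CAA·CAA·BA·CAA·CAA·CC·CAA·BA·CAA·CAA·BA·CAA·CAA·BA·BA·BA·CAA·CAA·CC·CAA·BA·CAA·CAA·BA·CAA·CAA·CC·CAA·BA·CAA·CAA·BA·CAA·CAA
    A ↦ CAA
    B ↦ CC
    C ↦ BA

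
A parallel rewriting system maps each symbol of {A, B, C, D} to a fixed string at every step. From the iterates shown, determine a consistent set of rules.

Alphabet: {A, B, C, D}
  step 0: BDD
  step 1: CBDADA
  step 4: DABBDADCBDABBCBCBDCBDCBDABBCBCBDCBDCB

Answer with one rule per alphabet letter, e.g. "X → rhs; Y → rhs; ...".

A->BB, B->CB, C->D, D->DA

  step 0 ⇒ step 1: BDD ⇒ CB·DA·DA
    B ↦ CB
    D ↦ DA
    A ↦ BB  (constrained at step 1)
    C ↦ D  (constrained at step 1)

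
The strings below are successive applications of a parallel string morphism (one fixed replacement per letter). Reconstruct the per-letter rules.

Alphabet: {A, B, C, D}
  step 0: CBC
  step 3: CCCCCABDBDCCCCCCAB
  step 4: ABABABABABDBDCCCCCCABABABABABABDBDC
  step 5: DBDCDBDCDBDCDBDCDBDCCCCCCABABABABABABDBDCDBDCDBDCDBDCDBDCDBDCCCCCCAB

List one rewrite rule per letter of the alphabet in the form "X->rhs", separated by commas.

A->DBD, B->C, C->AB, D->CC

  step 4 ⇒ step 5: ABABABABABDBDCCCCCCABABABABABABDBDC ⇒ DBD·C·DBD·C·DBD·C·DBD·C·DBD·C·CC·C·CC·AB·AB·AB·AB·AB·AB·DBD·C·DBD·C·DBD·C·DBD·C·DBD·C·DBD·C·CC·C·CC·AB
    A ↦ DBD
    B ↦ C
    C ↦ AB
    D ↦ CC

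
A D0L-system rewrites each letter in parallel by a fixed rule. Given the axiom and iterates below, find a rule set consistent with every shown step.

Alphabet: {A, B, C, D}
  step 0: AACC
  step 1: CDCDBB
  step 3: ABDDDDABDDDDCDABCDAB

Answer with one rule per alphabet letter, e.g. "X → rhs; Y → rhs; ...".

  step 0 ⇒ step 1: AACC ⇒ CD·CD·B·B
    A ↦ CD
    C ↦ B
    B ↦ AB  (constrained at step 1)
    D ↦ DD  (constrained at step 1)

A->CD, B->AB, C->B, D->DD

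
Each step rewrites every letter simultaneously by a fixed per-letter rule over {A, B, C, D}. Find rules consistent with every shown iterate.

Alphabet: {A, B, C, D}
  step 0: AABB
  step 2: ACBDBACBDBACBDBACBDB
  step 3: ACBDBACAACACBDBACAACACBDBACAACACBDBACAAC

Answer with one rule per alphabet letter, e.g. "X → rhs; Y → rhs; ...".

A->AC, B->AC, C->BDB, D->A

  step 2 ⇒ step 3: ACBDBACBDBACBDBACBDB ⇒ AC·BDB·AC·A·AC·AC·BDB·AC·A·AC·AC·BDB·AC·A·AC·AC·BDB·AC·A·AC
    A ↦ AC
    B ↦ AC
    C ↦ BDB
    D ↦ A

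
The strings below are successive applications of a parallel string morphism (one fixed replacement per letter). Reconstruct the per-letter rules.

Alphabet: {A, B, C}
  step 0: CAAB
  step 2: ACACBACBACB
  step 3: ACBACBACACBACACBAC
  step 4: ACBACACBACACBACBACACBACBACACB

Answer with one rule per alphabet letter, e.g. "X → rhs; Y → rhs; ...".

A->AC, B->AC, C->B

  step 3 ⇒ step 4: ACBACBACACBACACBAC ⇒ AC·B·AC·AC·B·AC·AC·B·AC·B·AC·AC·B·AC·B·AC·AC·B
    A ↦ AC
    B ↦ AC
    C ↦ B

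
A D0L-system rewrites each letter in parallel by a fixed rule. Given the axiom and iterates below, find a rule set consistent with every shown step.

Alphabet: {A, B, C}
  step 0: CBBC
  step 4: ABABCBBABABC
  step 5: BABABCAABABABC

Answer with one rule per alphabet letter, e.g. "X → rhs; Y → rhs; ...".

  step 4 ⇒ step 5: ABABCBBABABC ⇒ B·A·B·A·BC·A·A·B·A·B·A·BC
    A ↦ B
    B ↦ A
    C ↦ BC

A->B, B->A, C->BC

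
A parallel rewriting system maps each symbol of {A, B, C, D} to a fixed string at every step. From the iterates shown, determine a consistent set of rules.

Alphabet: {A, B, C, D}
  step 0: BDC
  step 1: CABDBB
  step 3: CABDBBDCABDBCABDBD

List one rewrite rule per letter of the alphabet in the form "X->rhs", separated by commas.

A->D, B->CA, C->B, D->BDB

  step 0 ⇒ step 1: BDC ⇒ CA·BDB·B
    B ↦ CA
    C ↦ B
    D ↦ BDB
    A ↦ D  (constrained at step 1)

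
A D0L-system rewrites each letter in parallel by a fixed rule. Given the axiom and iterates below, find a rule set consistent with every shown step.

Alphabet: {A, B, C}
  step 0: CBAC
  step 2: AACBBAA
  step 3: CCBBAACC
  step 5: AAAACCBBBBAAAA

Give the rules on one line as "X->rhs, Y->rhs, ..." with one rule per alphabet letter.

  step 2 ⇒ step 3: AACBBAA ⇒ C·C·BB·A·A·C·C
    A ↦ C
    B ↦ A
    C ↦ BB

A->C, B->A, C->BB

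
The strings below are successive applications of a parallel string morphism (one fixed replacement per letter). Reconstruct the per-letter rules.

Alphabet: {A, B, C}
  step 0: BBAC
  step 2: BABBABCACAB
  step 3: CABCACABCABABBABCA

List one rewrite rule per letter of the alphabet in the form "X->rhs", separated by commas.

  step 2 ⇒ step 3: BABBABCACAB ⇒ CA·B·CA·CA·B·CA·BA·B·BA·B·CA
    A ↦ B
    B ↦ CA
    C ↦ BA

A->B, B->CA, C->BA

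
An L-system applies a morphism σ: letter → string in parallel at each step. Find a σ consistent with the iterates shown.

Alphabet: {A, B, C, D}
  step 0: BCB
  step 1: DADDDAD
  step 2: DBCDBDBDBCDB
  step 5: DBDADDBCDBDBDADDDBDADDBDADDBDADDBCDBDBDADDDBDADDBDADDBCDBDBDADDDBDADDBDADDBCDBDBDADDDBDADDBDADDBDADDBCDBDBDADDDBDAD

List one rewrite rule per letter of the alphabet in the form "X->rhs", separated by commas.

  step 1 ⇒ step 2: DADDDAD ⇒ DB·C·DB·DB·DB·C·DB
    A ↦ C
    D ↦ DB
  step 0 ⇒ step 1: BCB ⇒ DAD·D·DAD
    B ↦ DAD
  step 0 ⇒ step 1: BCB ⇒ DAD·D·DAD
    C ↦ D

A->C, B->DAD, C->D, D->DB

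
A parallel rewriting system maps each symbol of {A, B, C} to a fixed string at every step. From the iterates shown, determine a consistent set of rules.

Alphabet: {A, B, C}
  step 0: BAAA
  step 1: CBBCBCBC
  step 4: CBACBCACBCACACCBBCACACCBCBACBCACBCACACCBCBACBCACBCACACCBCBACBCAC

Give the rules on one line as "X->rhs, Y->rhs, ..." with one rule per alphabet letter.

A->BC, B->CB, C->AC

  step 0 ⇒ step 1: BAAA ⇒ CB·BC·BC·BC
    A ↦ BC
    B ↦ CB
    C ↦ AC  (constrained at step 1)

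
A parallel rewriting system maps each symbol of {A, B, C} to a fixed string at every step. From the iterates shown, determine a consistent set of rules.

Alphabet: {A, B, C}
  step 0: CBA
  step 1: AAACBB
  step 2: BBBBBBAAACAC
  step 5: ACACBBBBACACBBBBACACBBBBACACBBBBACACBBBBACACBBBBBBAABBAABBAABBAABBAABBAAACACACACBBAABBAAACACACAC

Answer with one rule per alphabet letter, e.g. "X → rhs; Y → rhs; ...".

  step 1 ⇒ step 2: AAACBB ⇒ BB·BB·BB·AA·AC·AC
    A ↦ BB
    B ↦ AC
    C ↦ AA

A->BB, B->AC, C->AA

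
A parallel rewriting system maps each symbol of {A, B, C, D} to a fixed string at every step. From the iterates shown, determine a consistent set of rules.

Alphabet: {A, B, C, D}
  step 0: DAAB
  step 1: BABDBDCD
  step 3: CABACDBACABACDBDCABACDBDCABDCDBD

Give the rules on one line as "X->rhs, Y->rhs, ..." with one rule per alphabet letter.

A->BD, B->CD, C->CA, D->BA

  step 0 ⇒ step 1: DAAB ⇒ BA·BD·BD·CD
    A ↦ BD
    B ↦ CD
    D ↦ BA
    C ↦ CA  (constrained at step 1)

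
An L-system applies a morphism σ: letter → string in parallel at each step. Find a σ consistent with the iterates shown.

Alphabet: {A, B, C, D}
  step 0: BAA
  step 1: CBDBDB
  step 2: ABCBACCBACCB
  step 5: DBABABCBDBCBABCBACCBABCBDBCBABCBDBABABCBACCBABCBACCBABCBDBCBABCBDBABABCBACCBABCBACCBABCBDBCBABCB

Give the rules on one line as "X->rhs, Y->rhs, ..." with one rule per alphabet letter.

  step 1 ⇒ step 2: CBDBDB ⇒ AB·CB·AC·CB·AC·CB
    B ↦ CB
    C ↦ AB
    D ↦ AC
  step 0 ⇒ step 1: BAA ⇒ CB·DB·DB
    A ↦ DB

A->DB, B->CB, C->AB, D->AC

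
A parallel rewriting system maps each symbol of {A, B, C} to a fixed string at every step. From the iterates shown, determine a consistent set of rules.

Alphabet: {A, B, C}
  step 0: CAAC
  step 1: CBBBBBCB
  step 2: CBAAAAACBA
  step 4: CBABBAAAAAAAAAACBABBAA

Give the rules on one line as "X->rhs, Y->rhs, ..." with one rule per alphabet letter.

A->BB, B->A, C->CB

  step 1 ⇒ step 2: CBBBBBCB ⇒ CB·A·A·A·A·A·CB·A
    B ↦ A
    C ↦ CB
  step 0 ⇒ step 1: CAAC ⇒ CB·BB·BB·CB
    A ↦ BB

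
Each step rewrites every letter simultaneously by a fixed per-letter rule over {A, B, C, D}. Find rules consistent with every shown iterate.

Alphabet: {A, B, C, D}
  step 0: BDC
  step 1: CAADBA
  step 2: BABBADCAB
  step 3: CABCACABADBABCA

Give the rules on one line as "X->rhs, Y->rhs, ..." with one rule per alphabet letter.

  step 2 ⇒ step 3: BABBADCAB ⇒ CA·B·CA·CA·B·AD·BA·B·CA
    A ↦ B
    B ↦ CA
    C ↦ BA
    D ↦ AD

A->B, B->CA, C->BA, D->AD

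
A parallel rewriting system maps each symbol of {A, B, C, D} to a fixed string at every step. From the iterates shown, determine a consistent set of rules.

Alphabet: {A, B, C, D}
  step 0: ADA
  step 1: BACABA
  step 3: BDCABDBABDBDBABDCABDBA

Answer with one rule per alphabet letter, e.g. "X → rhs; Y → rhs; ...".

A->BA, B->BD, C->B, D->CA

  step 0 ⇒ step 1: ADA ⇒ BA·CA·BA
    A ↦ BA
    D ↦ CA
    B ↦ BD  (constrained at step 1)
    C ↦ B  (constrained at step 1)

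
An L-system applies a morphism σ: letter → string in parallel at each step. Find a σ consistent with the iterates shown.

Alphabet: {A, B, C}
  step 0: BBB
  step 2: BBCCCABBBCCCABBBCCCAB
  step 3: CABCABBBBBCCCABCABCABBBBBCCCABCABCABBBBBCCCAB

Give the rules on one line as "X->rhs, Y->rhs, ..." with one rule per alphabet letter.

A->BCC, B->CAB, C->B

  step 2 ⇒ step 3: BBCCCABBBCCCABBBCCCAB ⇒ CAB·CAB·B·B·B·BCC·CAB·CAB·CAB·B·B·B·BCC·CAB·CAB·CAB·B·B·B·BCC·CAB
    A ↦ BCC
    B ↦ CAB
    C ↦ B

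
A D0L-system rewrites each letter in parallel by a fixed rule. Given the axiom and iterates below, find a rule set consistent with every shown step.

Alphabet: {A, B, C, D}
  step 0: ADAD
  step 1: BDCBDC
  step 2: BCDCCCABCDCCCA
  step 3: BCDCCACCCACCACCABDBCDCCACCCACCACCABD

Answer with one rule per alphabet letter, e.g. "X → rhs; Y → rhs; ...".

  step 2 ⇒ step 3: BCDCCCABCDCCCA ⇒ BCD·CCA·C·CCA·CCA·CCA·BD·BCD·CCA·C·CCA·CCA·CCA·BD
    A ↦ BD
    B ↦ BCD
    C ↦ CCA
    D ↦ C

A->BD, B->BCD, C->CCA, D->C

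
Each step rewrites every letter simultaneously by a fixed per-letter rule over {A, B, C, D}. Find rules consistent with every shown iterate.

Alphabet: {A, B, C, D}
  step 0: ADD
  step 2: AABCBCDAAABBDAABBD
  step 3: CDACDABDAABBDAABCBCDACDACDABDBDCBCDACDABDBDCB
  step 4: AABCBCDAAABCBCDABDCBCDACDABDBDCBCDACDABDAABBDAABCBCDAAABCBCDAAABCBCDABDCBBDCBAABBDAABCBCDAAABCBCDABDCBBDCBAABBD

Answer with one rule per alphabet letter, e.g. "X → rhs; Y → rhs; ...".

A->CDA, B->BD, C->AAB, D->CB

  step 3 ⇒ step 4: CDACDABDAABBDAABCBCDACDACDABDBDCBCDACDABDBDCB ⇒ AAB·CB·CDA·AAB·CB·CDA·BD·CB·CDA·CDA·BD·BD·CB·CDA·CDA·BD·AAB·BD·AAB·CB·CDA·AAB·CB·CDA·AAB·CB·CDA·BD·CB·BD·CB·AAB·BD·AAB·CB·CDA·AAB·CB·CDA·BD·CB·BD·CB·AAB·BD
    A ↦ CDA
    B ↦ BD
    C ↦ AAB
    D ↦ CB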